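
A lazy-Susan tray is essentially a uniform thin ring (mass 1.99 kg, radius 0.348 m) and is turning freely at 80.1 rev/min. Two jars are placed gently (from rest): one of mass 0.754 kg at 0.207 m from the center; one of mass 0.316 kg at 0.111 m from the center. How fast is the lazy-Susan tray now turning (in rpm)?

The added mass arrives with no angular momentum about the center, and any external torque about the center is negligible, so the system's angular momentum is conserved.
I_p = (1.99)(0.348)² = 0.2410 kg·m².
Added inertia Σmr² = (0.754)(0.207)² + (0.316)(0.111)² = 0.03620 kg·m²; I_f = 0.2410 + 0.03620 = 0.2772 kg·m².
ω_f = I_p ω_i / I_f = (0.2410)(80.1) / 0.2772 = 69.64 rpm.

ω_f ≈ 69.6 rpm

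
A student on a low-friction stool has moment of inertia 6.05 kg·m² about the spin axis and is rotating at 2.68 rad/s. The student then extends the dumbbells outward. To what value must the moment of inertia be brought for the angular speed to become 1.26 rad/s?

Angular momentum about the spin axis is conserved since the torque about it is zero.
I₂ = I₁ω₁ / ω₂ = (6.05)(2.68) / (1.26) = 12.87 kg·m².

I₂ ≈ 12.9 kg·m²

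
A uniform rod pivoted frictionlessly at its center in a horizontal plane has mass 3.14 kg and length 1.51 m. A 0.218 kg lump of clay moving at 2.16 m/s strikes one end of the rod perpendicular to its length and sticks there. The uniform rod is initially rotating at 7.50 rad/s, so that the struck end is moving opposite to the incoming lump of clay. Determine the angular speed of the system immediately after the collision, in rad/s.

|ω_f| ≈ 5.71 rad/s

The axle reaction passes through the pivot and exerts no torque about it; angular momentum about the pivot is conserved through the impact.
I_p = (1/12)(3.14)(1.51)² = 0.5966 kg·m². Taking the sense of the lump of clay's angular momentum as positive, L_{lump} = m v R = (0.218)(2.16)(1.51/2) = 0.3555 kg·m²/s.
L_i = −I_p ω_p + m v R = −(0.5966)(7.50) + 0.3555 = -4.119 kg·m²/s.
After sticking, I_f = I_p + m R² = 0.5966 + (0.218)(1.51/2)² = 0.7209 kg·m².
ω_f = L_i / I_f = -4.119 / 0.7209 = -5.714 rad/s.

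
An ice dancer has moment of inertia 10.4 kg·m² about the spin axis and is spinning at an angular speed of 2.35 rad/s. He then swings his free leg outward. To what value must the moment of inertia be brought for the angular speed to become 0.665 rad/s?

Angular momentum about the spin axis is conserved since the torque about it is zero.
I₂ = I₁ω₁ / ω₂ = (10.4)(2.35) / (0.665) = 36.75 kg·m².

I₂ ≈ 36.8 kg·m²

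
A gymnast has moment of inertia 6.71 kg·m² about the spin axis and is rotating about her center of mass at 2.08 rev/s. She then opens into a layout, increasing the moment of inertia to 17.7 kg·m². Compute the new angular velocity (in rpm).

ω₂ ≈ 47.3 rpm

With no external torque about the axis, L is conserved: I₁ω₁ = I₂ω₂.
ω₂ = I₁ω₁ / I₂ = (6.710)(2.08 rev/s) / (17.70) = 0.7885 rev/s = 47.31 rpm.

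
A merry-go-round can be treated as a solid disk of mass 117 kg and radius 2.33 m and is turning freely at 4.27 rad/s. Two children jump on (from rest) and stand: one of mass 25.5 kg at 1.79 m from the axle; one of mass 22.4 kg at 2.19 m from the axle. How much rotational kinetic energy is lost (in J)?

energy lost ≈ 1080 J

The added mass arrives with no angular momentum about the axle, and any external torque about the axle is negligible, so the system's angular momentum is conserved.
I_p = ½(117)(2.33)² = 317.6 kg·m².
Added inertia Σmr² = (25.5)(1.79)² + (22.4)(2.19)² = 189.1 kg·m²; I_f = 317.6 + 189.1 = 506.7 kg·m².
ω_f = I_p ω_i / I_f = (317.6)(4.27) / 506.7 = 2.676 rad/s.
KE_i = ½(317.6)(4.270 rad/s)² = 2895 J; KE_f = ½(506.7)(2.676)² = 1815 J.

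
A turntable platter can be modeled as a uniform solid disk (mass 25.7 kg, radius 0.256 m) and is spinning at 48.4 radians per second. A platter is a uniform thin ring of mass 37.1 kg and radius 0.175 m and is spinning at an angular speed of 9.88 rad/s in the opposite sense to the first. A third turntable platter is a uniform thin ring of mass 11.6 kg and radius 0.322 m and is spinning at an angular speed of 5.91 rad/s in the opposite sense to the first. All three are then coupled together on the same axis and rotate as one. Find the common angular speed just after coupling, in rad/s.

The coupling torques are internal; angular momentum about the shared axis is conserved.
Moments of inertia: I_A = ½(25.7)(0.256)² = 0.8421 kg·m²; I_B = (37.1)(0.175)² = 1.136 kg·m²; I_C = (11.6)(0.322)² = 1.203 kg·m².
Taking A's sense as positive: L = (0.8421)(48.4) − (1.136)(9.88) − (1.203)(5.91) = 22.43 kg·m²·rad/s.
Combined I = 0.8421 + 1.136 + 1.203 = 3.181 kg·m².
ω_f = L / I = 22.43 / 3.181 = 7.050 rad/s.

|ω_f| ≈ 7.05 rad/s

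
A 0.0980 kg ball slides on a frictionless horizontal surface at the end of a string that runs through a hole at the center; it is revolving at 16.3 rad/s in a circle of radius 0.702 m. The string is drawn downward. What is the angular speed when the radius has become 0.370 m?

ω₂ ≈ 58.7 rad/s

No torque about the axis ⇒ m r₁² ω₁ = m r₂² ω₂.
ω₂ = ω₁ (r₁/r₂)² = (16.3)(0.702/0.370)² = 58.68 rad/s.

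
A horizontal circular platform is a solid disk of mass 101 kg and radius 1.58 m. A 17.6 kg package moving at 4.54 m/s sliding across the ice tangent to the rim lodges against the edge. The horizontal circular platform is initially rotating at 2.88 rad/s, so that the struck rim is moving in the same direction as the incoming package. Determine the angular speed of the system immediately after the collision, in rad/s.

|ω_f| ≈ 2.88 rad/s

The axle reaction passes through the central axle and exerts no torque about it; angular momentum about the central axle is conserved through the impact.
I_p = ½(101)(1.58)² = 126.1 kg·m². Taking the sense of the package's angular momentum as positive, L_{package} = m v R = (17.6)(4.54)(1.58) = 126.2 kg·m²/s.
L_i = +I_p ω_p + m v R = +(126.1)(2.88) + 126.2 = 489.3 kg·m²/s.
After sticking, I_f = I_p + m R² = 126.1 + (17.6)(1.58)² = 170.0 kg·m².
ω_f = L_i / I_f = 489.3 / 170.0 = 2.878 rad/s.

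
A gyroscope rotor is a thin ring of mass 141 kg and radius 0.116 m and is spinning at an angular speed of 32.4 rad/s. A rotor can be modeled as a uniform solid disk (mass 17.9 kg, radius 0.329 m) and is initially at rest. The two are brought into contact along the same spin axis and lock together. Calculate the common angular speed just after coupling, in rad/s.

|ω_f| ≈ 21.4 rad/s

The coupling torques are internal; angular momentum about the shared axis is conserved.
Moments of inertia: I_A = (141)(0.116)² = 1.897 kg·m²; I_B = ½(17.9)(0.329)² = 0.9688 kg·m².
Taking A's sense as positive: L = (1.897)(32.4) = 61.47 kg·m²·rad/s.
Combined I = 1.897 + 0.9688 = 2.866 kg·m².
ω_f = L / I = 61.47 / 2.866 = 21.45 rad/s.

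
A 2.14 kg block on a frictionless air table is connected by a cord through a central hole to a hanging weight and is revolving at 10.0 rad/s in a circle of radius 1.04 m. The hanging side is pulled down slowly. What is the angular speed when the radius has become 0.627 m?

The constraining force is radial, so m r² ω about the center is conserved.
ω₂ = ω₁ (r₁/r₂)² = (10.0)(1.04/0.627)² = 27.51 rad/s.

ω₂ ≈ 27.5 rad/s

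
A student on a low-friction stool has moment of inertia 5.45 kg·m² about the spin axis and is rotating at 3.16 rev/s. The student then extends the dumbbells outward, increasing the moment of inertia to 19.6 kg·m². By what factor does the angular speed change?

With no external torque about the axis, L is conserved: I₁ω₁ = I₂ω₂.
ω₂/ω₁ = I₁/I₂ = 5.450 / 19.60 = 0.2781.

ω₂/ω₁ ≈ 0.278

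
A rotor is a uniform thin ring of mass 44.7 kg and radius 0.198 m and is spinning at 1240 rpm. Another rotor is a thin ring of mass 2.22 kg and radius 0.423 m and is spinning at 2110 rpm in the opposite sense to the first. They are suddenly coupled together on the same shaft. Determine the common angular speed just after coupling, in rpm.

|ω_f| ≈ 621 rpm

No external torque acts about the common axis, so total angular momentum is conserved.
Moments of inertia: I_A = (44.7)(0.198)² = 1.752 kg·m²; I_B = (2.22)(0.423)² = 0.3972 kg·m².
Taking A's sense as positive: L = (1.752)(1240) − (0.3972)(2110) = 1335 kg·m²·rpm.
Combined I = 1.752 + 0.3972 = 2.150 kg·m².
ω_f = L / I = 1335 / 2.150 = 621.0 rpm.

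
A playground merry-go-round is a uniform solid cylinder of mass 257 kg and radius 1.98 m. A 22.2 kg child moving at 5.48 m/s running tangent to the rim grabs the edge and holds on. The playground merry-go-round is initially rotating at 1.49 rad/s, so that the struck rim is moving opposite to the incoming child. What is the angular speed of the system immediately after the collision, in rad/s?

|ω_f| ≈ 0.863 rad/s

The axle reaction passes through the axle and exerts no torque about it; angular momentum about the axle is conserved through the impact.
I_p = ½(257)(1.98)² = 503.8 kg·m². Taking the sense of the child's angular momentum as positive, L_{child} = m v R = (22.2)(5.48)(1.98) = 240.9 kg·m²/s.
L_i = −I_p ω_p + m v R = −(503.8)(1.49) + 240.9 = -509.7 kg·m²/s.
After sticking, I_f = I_p + m R² = 503.8 + (22.2)(1.98)² = 590.8 kg·m².
ω_f = L_i / I_f = -509.7 / 590.8 = -0.8628 rad/s.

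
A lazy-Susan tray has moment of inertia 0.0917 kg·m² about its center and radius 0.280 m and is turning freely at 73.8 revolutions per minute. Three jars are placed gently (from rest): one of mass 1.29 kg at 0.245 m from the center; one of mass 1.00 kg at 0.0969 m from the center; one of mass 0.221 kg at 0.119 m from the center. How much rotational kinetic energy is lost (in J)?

energy lost ≈ 1.36 J

No external torque acts about the center; L_before = L_after.
Added inertia Σmr² = (1.29)(0.245)² + (1.00)(0.0969)² + (0.221)(0.119)² = 0.08995 kg·m²; I_f = 0.09170 + 0.08995 = 0.1817 kg·m².
ω_f = I_p ω_i / I_f = (0.09170)(73.8) / 0.1817 = 37.26 rpm.
KE_i = ½(0.09170)(7.728 rad/s)² = 2.738 J; KE_f = ½(0.1817)(3.901)² = 1.382 J.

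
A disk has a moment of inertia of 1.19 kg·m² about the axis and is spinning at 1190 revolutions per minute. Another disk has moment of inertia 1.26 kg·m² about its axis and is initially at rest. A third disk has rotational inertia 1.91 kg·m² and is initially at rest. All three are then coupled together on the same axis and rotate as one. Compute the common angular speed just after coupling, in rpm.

|ω_f| ≈ 325 rpm

The coupling torques are internal; angular momentum about the shared axis is conserved.
Taking A's sense as positive: L = (1.190)(1190) = 1416 kg·m²·rpm.
Combined I = 1.190 + 1.260 + 1.910 = 4.360 kg·m².
ω_f = L / I = 1416 / 4.360 = 324.8 rpm.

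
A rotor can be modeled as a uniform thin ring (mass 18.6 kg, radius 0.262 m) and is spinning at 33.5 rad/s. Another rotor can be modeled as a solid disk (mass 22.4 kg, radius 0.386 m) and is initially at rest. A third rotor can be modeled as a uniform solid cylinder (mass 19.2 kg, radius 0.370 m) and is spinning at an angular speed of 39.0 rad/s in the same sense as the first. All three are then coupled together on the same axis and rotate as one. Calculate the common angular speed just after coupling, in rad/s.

|ω_f| ≈ 22.1 rad/s

The coupling torques are internal; angular momentum about the shared axis is conserved.
Moments of inertia: I_A = (18.6)(0.262)² = 1.277 kg·m²; I_B = ½(22.4)(0.386)² = 1.669 kg·m²; I_C = ½(19.2)(0.370)² = 1.314 kg·m².
Taking A's sense as positive: L = (1.277)(33.5) + (1.314)(39.0) = 94.03 kg·m²·rad/s.
Combined I = 1.277 + 1.669 + 1.314 = 4.260 kg·m².
ω_f = L / I = 94.03 / 4.260 = 22.07 rad/s.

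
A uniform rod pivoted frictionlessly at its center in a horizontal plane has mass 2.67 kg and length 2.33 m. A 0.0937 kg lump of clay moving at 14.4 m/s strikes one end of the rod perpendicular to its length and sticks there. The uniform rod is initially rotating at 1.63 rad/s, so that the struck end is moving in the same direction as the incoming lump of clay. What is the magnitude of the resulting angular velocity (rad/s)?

About the pivot the impulsive forces during the collision are internal, so angular momentum about that axis is conserved.
I_p = (1/12)(2.67)(2.33)² = 1.208 kg·m². Taking the sense of the lump of clay's angular momentum as positive, L_{lump} = m v R = (0.0937)(14.4)(2.33/2) = 1.572 kg·m²/s.
L_i = +I_p ω_p + m v R = +(1.208)(1.63) + 1.572 = 3.541 kg·m²/s.
After sticking, I_f = I_p + m R² = 1.208 + (0.0937)(2.33/2)² = 1.335 kg·m².
ω_f = L_i / I_f = 3.541 / 1.335 = 2.652 rad/s.

|ω_f| ≈ 2.65 rad/s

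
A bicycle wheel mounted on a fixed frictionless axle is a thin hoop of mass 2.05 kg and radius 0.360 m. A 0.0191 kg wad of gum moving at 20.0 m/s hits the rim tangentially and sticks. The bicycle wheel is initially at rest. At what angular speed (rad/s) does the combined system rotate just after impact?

|ω_f| ≈ 0.513 rad/s

The axle reaction passes through the axle and exerts no torque about it; angular momentum about the axle is conserved through the impact.
I_p = (2.05)(0.360)² = 0.2657 kg·m². Taking the sense of the wad of gum's angular momentum as positive, L_{wad} = m v R = (0.0191)(20.0)(0.360) = 0.1375 kg·m²/s.
L_i = 0 + 0.1375 = 0.1375 kg·m²/s.
After sticking, I_f = I_p + m R² = 0.2657 + (0.0191)(0.360)² = 0.2682 kg·m².
ω_f = L_i / I_f = 0.1375 / 0.2682 = 0.5128 rad/s.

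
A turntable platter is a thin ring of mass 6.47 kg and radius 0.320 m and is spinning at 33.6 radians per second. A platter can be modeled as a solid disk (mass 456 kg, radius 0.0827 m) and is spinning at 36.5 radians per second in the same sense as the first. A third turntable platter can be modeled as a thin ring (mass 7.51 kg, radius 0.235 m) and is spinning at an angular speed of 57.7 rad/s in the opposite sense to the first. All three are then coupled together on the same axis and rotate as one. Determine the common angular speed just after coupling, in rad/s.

|ω_f| ≈ 21.0 rad/s

The coupling torques are internal; angular momentum about the shared axis is conserved.
Moments of inertia: I_A = (6.47)(0.320)² = 0.6625 kg·m²; I_B = ½(456)(0.0827)² = 1.559 kg·m²; I_C = (7.51)(0.235)² = 0.4147 kg·m².
Taking A's sense as positive: L = (0.6625)(33.6) + (1.559)(36.5) − (0.4147)(57.7) = 55.25 kg·m²·rad/s.
Combined I = 0.6625 + 1.559 + 0.4147 = 2.637 kg·m².
ω_f = L / I = 55.25 / 2.637 = 20.95 rad/s.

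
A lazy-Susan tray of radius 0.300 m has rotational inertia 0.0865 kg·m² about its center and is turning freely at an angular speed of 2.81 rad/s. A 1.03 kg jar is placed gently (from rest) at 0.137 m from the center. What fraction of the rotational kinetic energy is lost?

No external torque acts about the center; L_before = L_after.
Added inertia Σmr² = (1.03)(0.137)² = 0.01933 kg·m²; I_f = 0.08650 + 0.01933 = 0.1058 kg·m².
ω_f = I_p ω_i / I_f = (0.08650)(2.81) / 0.1058 = 2.297 rad/s.
KE_i = ½(0.08650)(2.810 rad/s)² = 0.3415 J; KE_f = ½(0.1058)(2.297)² = 0.2791 J.
Fraction lost = 0.1827.

fraction ≈ 0.183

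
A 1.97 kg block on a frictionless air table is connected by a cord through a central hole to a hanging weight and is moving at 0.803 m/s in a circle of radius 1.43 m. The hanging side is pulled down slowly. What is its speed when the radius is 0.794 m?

The only horizontal force on the mass is along the cord (radial), so it exerts no torque about the hole and angular momentum m v r is conserved.
v₂ = v₁ r₁ / r₂ = (0.803)(1.43) / (0.794) = 1.446 m/s.

v₂ ≈ 1.45 m/s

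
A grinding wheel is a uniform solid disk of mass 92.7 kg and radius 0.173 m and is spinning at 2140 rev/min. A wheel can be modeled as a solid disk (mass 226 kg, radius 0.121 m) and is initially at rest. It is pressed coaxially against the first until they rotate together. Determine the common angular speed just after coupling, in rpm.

|ω_f| ≈ 976 rpm

No external torque acts about the common axis, so total angular momentum is conserved.
Moments of inertia: I_A = ½(92.7)(0.173)² = 1.387 kg·m²; I_B = ½(226)(0.121)² = 1.654 kg·m².
Taking A's sense as positive: L = (1.387)(2140) = 2969 kg·m²·rpm.
Combined I = 1.387 + 1.654 = 3.042 kg·m².
ω_f = L / I = 2969 / 3.042 = 976.0 rpm.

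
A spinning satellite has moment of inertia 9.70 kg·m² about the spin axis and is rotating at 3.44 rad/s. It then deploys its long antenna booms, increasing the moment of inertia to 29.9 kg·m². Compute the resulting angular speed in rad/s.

No external torque acts about the spin axis, so angular momentum is conserved.
ω₂ = I₁ω₁ / I₂ = (9.700)(3.44 rad/s) / (29.90) = 1.116 rad/s.

ω₂ ≈ 1.12 rad/s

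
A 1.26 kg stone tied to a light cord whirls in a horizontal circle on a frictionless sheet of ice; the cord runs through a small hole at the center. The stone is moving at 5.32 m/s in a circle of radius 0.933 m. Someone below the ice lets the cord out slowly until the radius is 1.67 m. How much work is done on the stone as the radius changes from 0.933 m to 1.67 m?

W ≈ -12.3 J

Central (radial) force ⇒ zero torque about the center ⇒ m v r is constant.
v₂ = v₁ r₁ / r₂ = (5.32)(0.933) / (1.67) = 2.972 m/s.
W = ΔKE = ½m(v₂² − v₁²) = -12.27 J.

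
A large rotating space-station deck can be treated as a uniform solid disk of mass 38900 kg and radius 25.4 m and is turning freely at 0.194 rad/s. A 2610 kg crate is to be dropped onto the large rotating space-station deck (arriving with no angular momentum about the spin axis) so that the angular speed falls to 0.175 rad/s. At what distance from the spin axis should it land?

No external torque acts about the spin axis; L_before = L_after.
I_p = ½(38900)(25.4)² = 1.255e+07 kg·m².
I_p ω_i = (I_p + m r²) ω_f ⇒ m r² = I_p(ω_i/ω_f − 1) = 1.255e+07(0.194/0.175 − 1) = 1.362e+06 kg·m².
r = √(1.362e+06/2610) = 22.85 m.

r ≈ 22.8 m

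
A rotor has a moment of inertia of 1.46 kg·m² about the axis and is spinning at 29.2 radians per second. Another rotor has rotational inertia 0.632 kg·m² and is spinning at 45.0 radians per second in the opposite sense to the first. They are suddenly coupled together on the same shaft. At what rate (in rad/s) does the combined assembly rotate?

No external torque acts about the common axis, so total angular momentum is conserved.
Taking A's sense as positive: L = (1.460)(29.2) − (0.6320)(45.0) = 14.19 kg·m²·rad/s.
Combined I = 1.460 + 0.6320 = 2.092 kg·m².
ω_f = L / I = 14.19 / 2.092 = 6.784 rad/s.

|ω_f| ≈ 6.78 rad/s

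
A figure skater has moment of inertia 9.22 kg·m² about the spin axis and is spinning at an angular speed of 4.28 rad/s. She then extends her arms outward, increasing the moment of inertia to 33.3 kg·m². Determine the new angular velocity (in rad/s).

ω₂ ≈ 1.19 rad/s

No external torque acts about the spin axis, so angular momentum is conserved.
ω₂ = I₁ω₁ / I₂ = (9.220)(4.28 rad/s) / (33.30) = 1.185 rad/s.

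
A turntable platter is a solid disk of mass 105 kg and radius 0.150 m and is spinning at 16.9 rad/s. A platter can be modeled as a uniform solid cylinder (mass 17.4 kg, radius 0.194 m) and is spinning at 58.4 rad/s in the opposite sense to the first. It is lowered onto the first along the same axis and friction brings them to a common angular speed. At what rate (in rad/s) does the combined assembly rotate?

No external torque acts about the common axis, so total angular momentum is conserved.
Moments of inertia: I_A = ½(105)(0.150)² = 1.181 kg·m²; I_B = ½(17.4)(0.194)² = 0.3274 kg·m².
Taking A's sense as positive: L = (1.181)(16.9) − (0.3274)(58.4) = 0.8410 kg·m²·rad/s.
Combined I = 1.181 + 0.3274 = 1.509 kg·m².
ω_f = L / I = 0.8410 / 1.509 = 0.5575 rad/s.

|ω_f| ≈ 0.557 rad/s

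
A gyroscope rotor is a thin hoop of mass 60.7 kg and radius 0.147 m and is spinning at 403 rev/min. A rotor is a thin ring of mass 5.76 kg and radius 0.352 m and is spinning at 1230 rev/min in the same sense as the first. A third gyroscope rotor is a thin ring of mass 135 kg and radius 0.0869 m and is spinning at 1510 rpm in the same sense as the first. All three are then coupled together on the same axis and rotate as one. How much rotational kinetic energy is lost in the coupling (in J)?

No external torque acts about the common axis, so total angular momentum is conserved.
Moments of inertia: I_A = (60.7)(0.147)² = 1.312 kg·m²; I_B = (5.76)(0.352)² = 0.7137 kg·m²; I_C = (135)(0.0869)² = 1.019 kg·m².
Taking A's sense as positive: L = (1.312)(403) + (0.7137)(1230) + (1.019)(1510) = 2946 kg·m²·rpm.
Combined I = 1.312 + 0.7137 + 1.019 = 3.045 kg·m².
ω_f = L / I = 2946 / 3.045 = 967.5 rpm.
KE_i = ½ΣIω² = 19830 J; KE_f = ½(3.045)(101.3)² = 15630 J.

ΔKE lost ≈ 4210 J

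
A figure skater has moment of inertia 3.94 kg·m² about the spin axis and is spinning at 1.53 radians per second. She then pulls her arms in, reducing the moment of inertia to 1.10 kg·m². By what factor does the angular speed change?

ω₂/ω₁ ≈ 3.58

Angular momentum about the spin axis is conserved since the torque about it is zero.
ω₂/ω₁ = I₁/I₂ = 3.940 / 1.100 = 3.582.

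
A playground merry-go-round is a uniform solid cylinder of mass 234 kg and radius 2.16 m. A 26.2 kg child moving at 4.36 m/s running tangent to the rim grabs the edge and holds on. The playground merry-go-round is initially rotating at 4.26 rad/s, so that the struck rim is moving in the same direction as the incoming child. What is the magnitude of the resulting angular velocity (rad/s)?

|ω_f| ≈ 3.85 rad/s

The axle reaction passes through the axle and exerts no torque about it; angular momentum about the axle is conserved through the impact.
I_p = ½(234)(2.16)² = 545.9 kg·m². Taking the sense of the child's angular momentum as positive, L_{child} = m v R = (26.2)(4.36)(2.16) = 246.7 kg·m²/s.
L_i = +I_p ω_p + m v R = +(545.9)(4.26) + 246.7 = 2572 kg·m²/s.
After sticking, I_f = I_p + m R² = 545.9 + (26.2)(2.16)² = 668.1 kg·m².
ω_f = L_i / I_f = 2572 / 668.1 = 3.850 rad/s.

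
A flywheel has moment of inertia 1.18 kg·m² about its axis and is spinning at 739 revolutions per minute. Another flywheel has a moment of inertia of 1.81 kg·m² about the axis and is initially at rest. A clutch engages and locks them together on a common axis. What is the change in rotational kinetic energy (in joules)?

No external torque acts about the common axis, so total angular momentum is conserved.
Taking A's sense as positive: L = (1.180)(739) = 872.0 kg·m²·rpm.
Combined I = 1.180 + 1.810 = 2.990 kg·m².
ω_f = L / I = 872.0 / 2.990 = 291.6 rpm.
KE_i = ½ΣIω² = 3533 J; KE_f = ½(2.990)(30.54)² = 1394 J.

ΔKE ≈ -2140 J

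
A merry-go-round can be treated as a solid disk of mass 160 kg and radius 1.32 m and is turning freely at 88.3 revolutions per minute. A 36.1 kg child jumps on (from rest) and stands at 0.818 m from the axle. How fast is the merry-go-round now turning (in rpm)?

ω_f ≈ 75.3 rpm

No external torque acts about the axle; L_before = L_after.
I_p = ½(160)(1.32)² = 139.4 kg·m².
Added inertia Σmr² = (36.1)(0.818)² = 24.16 kg·m²; I_f = 139.4 + 24.16 = 163.5 kg·m².
ω_f = I_p ω_i / I_f = (139.4)(88.3) / 163.5 = 75.26 rpm.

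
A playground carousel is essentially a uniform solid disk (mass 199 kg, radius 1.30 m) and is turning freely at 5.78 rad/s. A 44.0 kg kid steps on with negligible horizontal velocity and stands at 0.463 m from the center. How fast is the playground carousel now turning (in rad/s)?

The added mass arrives with no angular momentum about the center, and any external torque about the center is negligible, so the system's angular momentum is conserved.
I_p = ½(199)(1.30)² = 168.2 kg·m².
Added inertia Σmr² = (44.0)(0.463)² = 9.432 kg·m²; I_f = 168.2 + 9.432 = 177.6 kg·m².
ω_f = I_p ω_i / I_f = (168.2)(5.78) / 177.6 = 5.473 rad/s.

ω_f ≈ 5.47 rad/s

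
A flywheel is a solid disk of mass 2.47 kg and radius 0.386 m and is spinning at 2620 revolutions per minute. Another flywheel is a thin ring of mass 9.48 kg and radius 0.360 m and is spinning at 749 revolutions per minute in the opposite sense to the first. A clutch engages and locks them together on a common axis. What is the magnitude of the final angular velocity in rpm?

The coupling torques are internal; angular momentum about the shared axis is conserved.
Moments of inertia: I_A = ½(2.47)(0.386)² = 0.1840 kg·m²; I_B = (9.48)(0.360)² = 1.229 kg·m².
Taking A's sense as positive: L = (0.1840)(2620) − (1.229)(749) = -438.1 kg·m²·rpm.
Combined I = 0.1840 + 1.229 = 1.413 kg·m².
ω_f = L / I = -438.1 / 1.413 = -310.1 rpm.

|ω_f| ≈ 310 rpm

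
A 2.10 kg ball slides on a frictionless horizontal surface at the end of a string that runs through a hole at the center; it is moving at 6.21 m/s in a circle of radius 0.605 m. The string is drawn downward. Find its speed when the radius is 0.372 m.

Central (radial) force ⇒ zero torque about the center ⇒ m v r is constant.
v₂ = v₁ r₁ / r₂ = (6.21)(0.605) / (0.372) = 10.10 m/s.

v₂ ≈ 10.1 m/s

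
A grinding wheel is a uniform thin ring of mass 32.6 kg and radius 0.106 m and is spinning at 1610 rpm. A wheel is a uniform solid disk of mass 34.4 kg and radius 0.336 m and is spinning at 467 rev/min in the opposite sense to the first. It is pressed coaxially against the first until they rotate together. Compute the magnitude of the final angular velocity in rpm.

|ω_f| ≈ 137 rpm

The coupling torques are internal; angular momentum about the shared axis is conserved.
Moments of inertia: I_A = (32.6)(0.106)² = 0.3663 kg·m²; I_B = ½(34.4)(0.336)² = 1.942 kg·m².
Taking A's sense as positive: L = (0.3663)(1610) − (1.942)(467) = -317.1 kg·m²·rpm.
Combined I = 0.3663 + 1.942 = 2.308 kg·m².
ω_f = L / I = -317.1 / 2.308 = -137.4 rpm.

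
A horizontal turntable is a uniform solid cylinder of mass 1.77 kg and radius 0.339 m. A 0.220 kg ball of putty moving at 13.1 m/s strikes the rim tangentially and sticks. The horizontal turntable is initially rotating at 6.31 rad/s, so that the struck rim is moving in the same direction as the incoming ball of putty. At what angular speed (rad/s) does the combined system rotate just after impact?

|ω_f| ≈ 12.7 rad/s

About the axle the impulsive forces during the collision are internal, so angular momentum about that axis is conserved.
I_p = ½(1.77)(0.339)² = 0.1017 kg·m². Taking the sense of the ball of putty's angular momentum as positive, L_{ball} = m v R = (0.220)(13.1)(0.339) = 0.9770 kg·m²/s.
L_i = +I_p ω_p + m v R = +(0.1017)(6.31) + 0.9770 = 1.619 kg·m²/s.
After sticking, I_f = I_p + m R² = 0.1017 + (0.220)(0.339)² = 0.1270 kg·m².
ω_f = L_i / I_f = 1.619 / 0.1270 = 12.75 rad/s.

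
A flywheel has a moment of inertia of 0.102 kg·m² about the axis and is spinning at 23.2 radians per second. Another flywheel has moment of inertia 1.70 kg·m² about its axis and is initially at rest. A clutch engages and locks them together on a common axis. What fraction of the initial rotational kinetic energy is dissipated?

fraction ≈ 0.943

The coupling torques are internal; angular momentum about the shared axis is conserved.
Taking A's sense as positive: L = (0.1020)(23.2) = 2.366 kg·m²·rad/s.
Combined I = 0.1020 + 1.700 = 1.802 kg·m².
ω_f = L / I = 2.366 / 1.802 = 1.313 rad/s.
KE_i = ½ΣIω² = 27.45 J; KE_f = ½(1.802)(1.313)² = 1.554 J.
Fraction dissipated = (KE_i − KE_f)/KE_i = 0.9434.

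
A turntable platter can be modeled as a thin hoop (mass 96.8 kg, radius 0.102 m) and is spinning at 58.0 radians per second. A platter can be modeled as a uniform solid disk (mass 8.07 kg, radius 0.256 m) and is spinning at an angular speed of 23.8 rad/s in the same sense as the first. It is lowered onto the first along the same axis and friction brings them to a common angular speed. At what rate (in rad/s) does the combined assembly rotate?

No external torque acts about the common axis, so total angular momentum is conserved.
Moments of inertia: I_A = (96.8)(0.102)² = 1.007 kg·m²; I_B = ½(8.07)(0.256)² = 0.2644 kg·m².
Taking A's sense as positive: L = (1.007)(58.0) + (0.2644)(23.8) = 64.71 kg·m²·rad/s.
Combined I = 1.007 + 0.2644 = 1.272 kg·m².
ω_f = L / I = 64.71 / 1.272 = 50.89 rad/s.

|ω_f| ≈ 50.9 rad/s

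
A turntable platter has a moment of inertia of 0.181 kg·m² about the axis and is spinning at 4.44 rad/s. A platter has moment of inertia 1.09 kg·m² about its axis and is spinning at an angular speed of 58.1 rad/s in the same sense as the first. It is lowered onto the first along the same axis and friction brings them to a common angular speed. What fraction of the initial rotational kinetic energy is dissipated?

The coupling torques are internal; angular momentum about the shared axis is conserved.
Taking A's sense as positive: L = (0.1810)(4.44) + (1.090)(58.1) = 64.13 kg·m²·rad/s.
Combined I = 0.1810 + 1.090 = 1.271 kg·m².
ω_f = L / I = 64.13 / 1.271 = 50.46 rad/s.
KE_i = ½ΣIω² = 1841 J; KE_f = ½(1.271)(50.46)² = 1618 J.
Fraction dissipated = (KE_i − KE_f)/KE_i = 0.1214.

fraction ≈ 0.121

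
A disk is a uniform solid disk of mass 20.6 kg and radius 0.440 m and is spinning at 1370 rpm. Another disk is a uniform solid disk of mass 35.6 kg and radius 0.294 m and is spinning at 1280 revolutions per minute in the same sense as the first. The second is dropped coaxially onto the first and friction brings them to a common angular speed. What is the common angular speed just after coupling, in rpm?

The coupling torques are internal; angular momentum about the shared axis is conserved.
Moments of inertia: I_A = ½(20.6)(0.440)² = 1.994 kg·m²; I_B = ½(35.6)(0.294)² = 1.539 kg·m².
Taking A's sense as positive: L = (1.994)(1370) + (1.539)(1280) = 4701 kg·m²·rpm.
Combined I = 1.994 + 1.539 = 3.533 kg·m².
ω_f = L / I = 4701 / 3.533 = 1331 rpm.

|ω_f| ≈ 1330 rpm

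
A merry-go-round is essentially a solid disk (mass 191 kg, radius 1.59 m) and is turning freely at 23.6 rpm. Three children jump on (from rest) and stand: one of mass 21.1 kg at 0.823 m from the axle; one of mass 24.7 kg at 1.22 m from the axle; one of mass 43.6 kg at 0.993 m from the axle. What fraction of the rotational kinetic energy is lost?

fraction ≈ 0.280

The added mass arrives with no angular momentum about the axle, and any external torque about the axle is negligible, so the system's angular momentum is conserved.
I_p = ½(191)(1.59)² = 241.4 kg·m².
Added inertia Σmr² = (21.1)(0.823)² + (24.7)(1.22)² + (43.6)(0.993)² = 94.05 kg·m²; I_f = 241.4 + 94.05 = 335.5 kg·m².
ω_f = I_p ω_i / I_f = (241.4)(23.6) / 335.5 = 16.98 rpm.
KE_i = ½(241.4)(2.471 rad/s)² = 737.3 J; KE_f = ½(335.5)(1.779)² = 530.6 J.
Fraction lost = 0.2803.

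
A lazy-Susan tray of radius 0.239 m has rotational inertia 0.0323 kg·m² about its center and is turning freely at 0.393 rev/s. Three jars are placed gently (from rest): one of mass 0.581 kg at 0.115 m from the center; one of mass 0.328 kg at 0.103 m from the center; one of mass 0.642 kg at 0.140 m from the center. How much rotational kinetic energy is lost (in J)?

The added mass arrives with no angular momentum about the center, and any external torque about the center is negligible, so the system's angular momentum is conserved.
Added inertia Σmr² = (0.581)(0.115)² + (0.328)(0.103)² + (0.642)(0.140)² = 0.02375 kg·m²; I_f = 0.03230 + 0.02375 = 0.05605 kg·m².
ω_f = I_p ω_i / I_f = (0.03230)(0.393) / 0.05605 = 0.2265 rev/s.
KE_i = ½(0.03230)(2.469 rad/s)² = 0.09847 J; KE_f = ½(0.05605)(1.423)² = 0.05675 J.

energy lost ≈ 0.0417 J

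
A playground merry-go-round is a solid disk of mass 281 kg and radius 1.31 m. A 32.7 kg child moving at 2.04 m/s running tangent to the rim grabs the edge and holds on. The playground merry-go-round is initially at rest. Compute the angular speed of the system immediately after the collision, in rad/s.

|ω_f| ≈ 0.294 rad/s

The axle reaction passes through the axle and exerts no torque about it; angular momentum about the axle is conserved through the impact.
I_p = ½(281)(1.31)² = 241.1 kg·m². Taking the sense of the child's angular momentum as positive, L_{child} = m v R = (32.7)(2.04)(1.31) = 87.39 kg·m²/s.
L_i = 0 + 87.39 = 87.39 kg·m²/s.
After sticking, I_f = I_p + m R² = 241.1 + (32.7)(1.31)² = 297.2 kg·m².
ω_f = L_i / I_f = 87.39 / 297.2 = 0.2940 rad/s.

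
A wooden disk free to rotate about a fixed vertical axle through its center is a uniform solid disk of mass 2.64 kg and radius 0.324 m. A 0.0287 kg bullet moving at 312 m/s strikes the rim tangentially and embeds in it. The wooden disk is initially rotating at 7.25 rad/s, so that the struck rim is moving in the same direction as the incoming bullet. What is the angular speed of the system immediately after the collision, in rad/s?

About the axle the impulsive forces during the collision are internal, so angular momentum about that axis is conserved.
I_p = ½(2.64)(0.324)² = 0.1386 kg·m². Taking the sense of the bullet's angular momentum as positive, L_{bullet} = m v R = (0.0287)(312)(0.324) = 2.901 kg·m²/s.
L_i = +I_p ω_p + m v R = +(0.1386)(7.25) + 2.901 = 3.906 kg·m²/s.
After sticking, I_f = I_p + m R² = 0.1386 + (0.0287)(0.324)² = 0.1416 kg·m².
ω_f = L_i / I_f = 3.906 / 0.1416 = 27.59 rad/s.

|ω_f| ≈ 27.6 rad/s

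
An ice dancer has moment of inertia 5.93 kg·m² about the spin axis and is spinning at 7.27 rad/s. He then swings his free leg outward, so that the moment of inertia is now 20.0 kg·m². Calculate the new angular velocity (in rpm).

With no external torque about the axis, L is conserved: I₁ω₁ = I₂ω₂.
ω₂ = I₁ω₁ / I₂ = (5.930)(7.27 rad/s) / (20.00) = 2.156 rad/s = 20.58 rpm.

ω₂ ≈ 20.6 rpm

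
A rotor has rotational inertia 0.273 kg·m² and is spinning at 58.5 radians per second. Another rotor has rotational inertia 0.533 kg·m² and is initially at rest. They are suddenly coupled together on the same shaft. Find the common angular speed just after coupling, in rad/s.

No external torque acts about the common axis, so total angular momentum is conserved.
Taking A's sense as positive: L = (0.2730)(58.5) = 15.97 kg·m²·rad/s.
Combined I = 0.2730 + 0.5330 = 0.8060 kg·m².
ω_f = L / I = 15.97 / 0.8060 = 19.81 rad/s.

|ω_f| ≈ 19.8 rad/s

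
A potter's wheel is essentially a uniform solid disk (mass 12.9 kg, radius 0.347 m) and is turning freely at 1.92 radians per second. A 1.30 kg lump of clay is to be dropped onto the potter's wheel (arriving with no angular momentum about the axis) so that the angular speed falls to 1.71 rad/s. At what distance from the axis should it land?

The added mass arrives with no angular momentum about the axis, and any external torque about the axis is negligible, so the system's angular momentum is conserved.
I_p = ½(12.9)(0.347)² = 0.7766 kg·m².
I_p ω_i = (I_p + m r²) ω_f ⇒ m r² = I_p(ω_i/ω_f − 1) = 0.7766(1.92/1.71 − 1) = 0.09538 kg·m².
r = √(0.09538/1.30) = 0.2709 m.

r ≈ 0.271 m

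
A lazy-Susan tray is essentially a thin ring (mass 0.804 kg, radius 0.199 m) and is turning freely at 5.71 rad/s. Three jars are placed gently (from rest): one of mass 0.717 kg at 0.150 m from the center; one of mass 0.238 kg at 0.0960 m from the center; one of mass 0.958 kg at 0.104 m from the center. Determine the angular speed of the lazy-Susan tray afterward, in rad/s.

The added mass arrives with no angular momentum about the center, and any external torque about the center is negligible, so the system's angular momentum is conserved.
I_p = (0.804)(0.199)² = 0.03184 kg·m².
Added inertia Σmr² = (0.717)(0.150)² + (0.238)(0.0960)² + (0.958)(0.104)² = 0.02869 kg·m²; I_f = 0.03184 + 0.02869 = 0.06053 kg·m².
ω_f = I_p ω_i / I_f = (0.03184)(5.71) / 0.06053 = 3.004 rad/s.

ω_f ≈ 3.00 rad/s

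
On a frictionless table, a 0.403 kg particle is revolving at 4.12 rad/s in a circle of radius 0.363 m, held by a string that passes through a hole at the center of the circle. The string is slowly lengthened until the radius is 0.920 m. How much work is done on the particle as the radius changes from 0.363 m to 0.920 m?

W ≈ -0.381 J

No torque about the axis ⇒ m r₁² ω₁ = m r₂² ω₂.
ω₂ = ω₁ (r₁/r₂)² = (4.12)(0.363/0.920)² = 0.6414 rad/s.
W = ΔKE = ½m(v₂² − v₁²) = -0.3805 J.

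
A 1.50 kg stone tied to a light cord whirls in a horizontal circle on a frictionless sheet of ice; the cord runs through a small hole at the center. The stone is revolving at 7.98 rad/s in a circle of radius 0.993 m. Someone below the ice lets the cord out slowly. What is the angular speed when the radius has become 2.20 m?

No torque about the axis ⇒ m r₁² ω₁ = m r₂² ω₂.
ω₂ = ω₁ (r₁/r₂)² = (7.98)(0.993/2.20)² = 1.626 rad/s.

ω₂ ≈ 1.63 rad/s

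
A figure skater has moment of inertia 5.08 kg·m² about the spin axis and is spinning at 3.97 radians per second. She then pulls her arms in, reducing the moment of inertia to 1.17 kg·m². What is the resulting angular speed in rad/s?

Angular momentum about the spin axis is conserved since the torque about it is zero.
ω₂ = I₁ω₁ / I₂ = (5.080)(3.97 rad/s) / (1.170) = 17.24 rad/s.

ω₂ ≈ 17.2 rad/s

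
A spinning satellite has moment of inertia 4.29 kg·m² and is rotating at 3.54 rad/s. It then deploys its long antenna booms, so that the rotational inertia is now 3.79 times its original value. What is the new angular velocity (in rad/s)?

Angular momentum about the spin axis is conserved since the torque about it is zero.
I₂ = 3.79 × 4.29 = 16.26 kg·m².
ω₂ = I₁ω₁ / I₂ = (4.290)(3.54 rad/s) / (16.26) = 0.9340 rad/s.

ω₂ ≈ 0.934 rad/s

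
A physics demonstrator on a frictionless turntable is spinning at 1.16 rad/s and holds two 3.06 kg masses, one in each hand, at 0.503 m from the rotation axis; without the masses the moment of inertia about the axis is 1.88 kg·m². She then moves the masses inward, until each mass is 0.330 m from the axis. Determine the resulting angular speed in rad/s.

With no external torque about the axis, L is conserved: I₁ω₁ = I₂ω₂.
I₁ = 1.88 + 2(3.06)(0.503)² = 3.428 kg·m²; I₂ = 1.88 + 2(3.06)(0.330)² = 2.546 kg·m².
ω₂ = I₁ω₁ / I₂ = (3.428)(1.16 rad/s) / (2.546) = 1.562 rad/s.

ω₂ ≈ 1.56 rad/s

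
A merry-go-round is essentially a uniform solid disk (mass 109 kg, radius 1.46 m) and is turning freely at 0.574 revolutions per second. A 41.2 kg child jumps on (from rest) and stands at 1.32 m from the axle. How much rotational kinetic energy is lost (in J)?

energy lost ≈ 289 J

The added mass arrives with no angular momentum about the axle, and any external torque about the axle is negligible, so the system's angular momentum is conserved.
I_p = ½(109)(1.46)² = 116.2 kg·m².
Added inertia Σmr² = (41.2)(1.32)² = 71.79 kg·m²; I_f = 116.2 + 71.79 = 188.0 kg·m².
ω_f = I_p ω_i / I_f = (116.2)(0.574) / 188.0 = 0.3548 rev/s.
KE_i = ½(116.2)(3.607 rad/s)² = 755.5 J; KE_f = ½(188.0)(2.229)² = 467.0 J.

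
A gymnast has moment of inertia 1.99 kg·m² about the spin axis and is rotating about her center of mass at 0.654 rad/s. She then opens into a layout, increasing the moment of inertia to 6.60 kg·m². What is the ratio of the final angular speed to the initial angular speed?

With no external torque about the axis, L is conserved: I₁ω₁ = I₂ω₂.
ω₂/ω₁ = I₁/I₂ = 1.990 / 6.600 = 0.3015.

ω₂/ω₁ ≈ 0.302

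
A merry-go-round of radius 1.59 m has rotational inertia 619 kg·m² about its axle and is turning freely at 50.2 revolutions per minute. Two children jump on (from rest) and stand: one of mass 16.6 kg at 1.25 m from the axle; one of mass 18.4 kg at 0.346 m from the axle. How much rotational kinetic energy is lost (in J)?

energy lost ≈ 372 J

The added mass arrives with no angular momentum about the axle, and any external torque about the axle is negligible, so the system's angular momentum is conserved.
Added inertia Σmr² = (16.6)(1.25)² + (18.4)(0.346)² = 28.14 kg·m²; I_f = 619.0 + 28.14 = 647.1 kg·m².
ω_f = I_p ω_i / I_f = (619.0)(50.2) / 647.1 = 48.02 rpm.
KE_i = ½(619.0)(5.257 rad/s)² = 8553 J; KE_f = ½(647.1)(5.028)² = 8181 J.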